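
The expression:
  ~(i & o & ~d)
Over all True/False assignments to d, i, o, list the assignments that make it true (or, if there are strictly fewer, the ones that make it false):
is false only for:
  d=False, i=True, o=True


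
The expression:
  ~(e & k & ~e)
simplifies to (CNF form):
True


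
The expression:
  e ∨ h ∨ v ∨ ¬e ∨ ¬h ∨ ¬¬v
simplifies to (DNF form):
True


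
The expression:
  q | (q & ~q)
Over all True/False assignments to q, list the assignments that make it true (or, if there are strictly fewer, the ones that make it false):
is true only for:
  q=True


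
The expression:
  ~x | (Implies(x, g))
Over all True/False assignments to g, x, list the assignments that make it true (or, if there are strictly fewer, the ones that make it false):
is false only for:
  g=False, x=True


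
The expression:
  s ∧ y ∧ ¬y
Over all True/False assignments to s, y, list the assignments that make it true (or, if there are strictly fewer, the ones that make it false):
is never true.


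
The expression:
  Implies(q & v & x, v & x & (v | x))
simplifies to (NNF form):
True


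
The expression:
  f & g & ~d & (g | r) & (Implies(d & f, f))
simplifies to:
f & g & ~d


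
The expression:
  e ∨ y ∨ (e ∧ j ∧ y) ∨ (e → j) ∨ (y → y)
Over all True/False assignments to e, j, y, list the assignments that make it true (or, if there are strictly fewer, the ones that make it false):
is always true.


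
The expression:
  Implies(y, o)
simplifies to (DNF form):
o | ~y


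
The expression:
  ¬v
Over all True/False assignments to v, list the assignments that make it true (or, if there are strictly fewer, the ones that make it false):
is true only for:
  v=False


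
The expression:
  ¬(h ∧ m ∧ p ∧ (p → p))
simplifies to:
¬h ∨ ¬m ∨ ¬p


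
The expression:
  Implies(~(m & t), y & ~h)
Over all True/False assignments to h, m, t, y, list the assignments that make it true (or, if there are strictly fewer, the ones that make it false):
is true only for:
  h=False, m=False, t=False, y=True;
  h=False, m=False, t=True, y=True;
  h=False, m=True, t=False, y=True;
  h=False, m=True, t=True, y=False;
  h=False, m=True, t=True, y=True;
  h=True, m=True, t=True, y=False;
  h=True, m=True, t=True, y=True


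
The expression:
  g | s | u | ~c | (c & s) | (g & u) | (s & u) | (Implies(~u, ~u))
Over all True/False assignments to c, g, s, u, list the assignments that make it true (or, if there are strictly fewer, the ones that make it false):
is always true.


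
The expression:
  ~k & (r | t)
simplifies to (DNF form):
(r & ~k) | (t & ~k)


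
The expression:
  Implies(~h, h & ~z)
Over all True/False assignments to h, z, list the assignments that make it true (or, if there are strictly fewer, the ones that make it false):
is true only for:
  h=True, z=False;
  h=True, z=True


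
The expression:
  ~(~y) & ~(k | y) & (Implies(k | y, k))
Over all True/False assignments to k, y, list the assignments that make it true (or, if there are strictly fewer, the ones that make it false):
is never true.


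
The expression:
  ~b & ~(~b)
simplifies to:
False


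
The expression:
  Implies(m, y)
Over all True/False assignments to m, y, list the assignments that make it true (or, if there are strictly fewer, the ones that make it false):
is false only for:
  m=True, y=False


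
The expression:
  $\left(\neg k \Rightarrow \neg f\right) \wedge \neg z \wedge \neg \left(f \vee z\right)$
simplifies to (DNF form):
$\neg f \wedge \neg z$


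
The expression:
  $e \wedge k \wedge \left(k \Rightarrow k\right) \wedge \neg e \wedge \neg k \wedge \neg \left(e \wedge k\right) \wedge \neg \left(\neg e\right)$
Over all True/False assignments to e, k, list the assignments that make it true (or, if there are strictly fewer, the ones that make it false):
is never true.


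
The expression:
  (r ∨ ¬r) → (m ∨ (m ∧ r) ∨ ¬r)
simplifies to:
m ∨ ¬r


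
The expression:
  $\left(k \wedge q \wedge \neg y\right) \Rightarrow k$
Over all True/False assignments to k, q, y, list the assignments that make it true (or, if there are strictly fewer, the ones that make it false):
is always true.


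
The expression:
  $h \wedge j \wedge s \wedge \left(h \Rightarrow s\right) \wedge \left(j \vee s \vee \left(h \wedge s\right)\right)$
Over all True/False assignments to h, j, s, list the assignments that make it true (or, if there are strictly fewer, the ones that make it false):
is true only for:
  h=True, j=True, s=True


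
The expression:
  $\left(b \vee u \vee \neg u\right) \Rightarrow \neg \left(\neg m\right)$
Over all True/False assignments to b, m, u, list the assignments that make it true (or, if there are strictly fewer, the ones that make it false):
is true only for:
  b=False, m=True, u=False;
  b=False, m=True, u=True;
  b=True, m=True, u=False;
  b=True, m=True, u=True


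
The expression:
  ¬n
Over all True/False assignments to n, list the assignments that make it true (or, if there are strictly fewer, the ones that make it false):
is true only for:
  n=False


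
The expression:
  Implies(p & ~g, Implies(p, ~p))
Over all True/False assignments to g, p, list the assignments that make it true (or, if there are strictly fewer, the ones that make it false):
is false only for:
  g=False, p=True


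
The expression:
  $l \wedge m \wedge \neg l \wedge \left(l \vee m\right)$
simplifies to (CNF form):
$\text{False}$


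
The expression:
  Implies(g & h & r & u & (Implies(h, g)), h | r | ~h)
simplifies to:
True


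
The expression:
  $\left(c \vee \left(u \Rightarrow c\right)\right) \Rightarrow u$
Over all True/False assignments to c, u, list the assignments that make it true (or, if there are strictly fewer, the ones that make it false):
is true only for:
  c=False, u=True;
  c=True, u=True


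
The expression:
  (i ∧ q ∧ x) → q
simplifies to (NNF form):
True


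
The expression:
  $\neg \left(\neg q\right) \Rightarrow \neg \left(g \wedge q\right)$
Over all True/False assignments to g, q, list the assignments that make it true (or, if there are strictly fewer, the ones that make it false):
is false only for:
  g=True, q=True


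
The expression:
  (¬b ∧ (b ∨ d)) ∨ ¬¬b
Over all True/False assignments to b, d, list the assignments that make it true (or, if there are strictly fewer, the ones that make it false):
is false only for:
  b=False, d=False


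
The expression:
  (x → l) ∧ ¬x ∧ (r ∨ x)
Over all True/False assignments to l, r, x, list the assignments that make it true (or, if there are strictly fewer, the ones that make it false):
is true only for:
  l=False, r=True, x=False;
  l=True, r=True, x=False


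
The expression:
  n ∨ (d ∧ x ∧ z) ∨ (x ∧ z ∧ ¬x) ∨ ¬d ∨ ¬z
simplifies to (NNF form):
n ∨ x ∨ ¬d ∨ ¬z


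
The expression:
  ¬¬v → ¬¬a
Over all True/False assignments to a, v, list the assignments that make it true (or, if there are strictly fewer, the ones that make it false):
is false only for:
  a=False, v=True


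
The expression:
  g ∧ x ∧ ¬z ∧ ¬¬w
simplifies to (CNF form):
g ∧ w ∧ x ∧ ¬z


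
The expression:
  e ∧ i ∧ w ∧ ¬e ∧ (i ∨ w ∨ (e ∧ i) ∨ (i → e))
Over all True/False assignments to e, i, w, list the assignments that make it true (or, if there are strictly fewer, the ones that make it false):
is never true.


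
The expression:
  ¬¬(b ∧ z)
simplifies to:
b ∧ z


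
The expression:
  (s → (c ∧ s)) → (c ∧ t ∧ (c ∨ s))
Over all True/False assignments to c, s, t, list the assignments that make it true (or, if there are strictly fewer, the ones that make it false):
is true only for:
  c=False, s=True, t=False;
  c=False, s=True, t=True;
  c=True, s=False, t=True;
  c=True, s=True, t=True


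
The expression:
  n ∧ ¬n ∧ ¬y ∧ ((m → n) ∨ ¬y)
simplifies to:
False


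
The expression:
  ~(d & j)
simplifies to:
~d | ~j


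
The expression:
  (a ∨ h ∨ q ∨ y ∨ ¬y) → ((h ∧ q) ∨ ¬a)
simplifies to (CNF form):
(h ∨ ¬a) ∧ (q ∨ ¬a)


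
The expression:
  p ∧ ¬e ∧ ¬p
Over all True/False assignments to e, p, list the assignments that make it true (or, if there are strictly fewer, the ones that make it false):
is never true.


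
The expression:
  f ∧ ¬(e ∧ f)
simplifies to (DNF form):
f ∧ ¬e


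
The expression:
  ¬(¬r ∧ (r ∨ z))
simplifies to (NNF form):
r ∨ ¬z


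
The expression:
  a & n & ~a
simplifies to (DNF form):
False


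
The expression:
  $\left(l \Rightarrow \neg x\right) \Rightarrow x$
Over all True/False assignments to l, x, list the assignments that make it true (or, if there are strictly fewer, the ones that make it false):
is true only for:
  l=False, x=True;
  l=True, x=True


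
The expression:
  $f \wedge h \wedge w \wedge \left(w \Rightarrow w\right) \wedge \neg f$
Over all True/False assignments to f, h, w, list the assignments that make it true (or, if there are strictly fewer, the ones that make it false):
is never true.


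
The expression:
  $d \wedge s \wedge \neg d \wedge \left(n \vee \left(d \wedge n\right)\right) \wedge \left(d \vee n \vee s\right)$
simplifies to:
$\text{False}$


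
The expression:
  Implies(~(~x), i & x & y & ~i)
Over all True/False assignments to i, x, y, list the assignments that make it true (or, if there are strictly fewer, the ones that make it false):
is true only for:
  i=False, x=False, y=False;
  i=False, x=False, y=True;
  i=True, x=False, y=False;
  i=True, x=False, y=True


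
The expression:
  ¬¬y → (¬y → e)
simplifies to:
True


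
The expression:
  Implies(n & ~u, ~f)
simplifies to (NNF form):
u | ~f | ~n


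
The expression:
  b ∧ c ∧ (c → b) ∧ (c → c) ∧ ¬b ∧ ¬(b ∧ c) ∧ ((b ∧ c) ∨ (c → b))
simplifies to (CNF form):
False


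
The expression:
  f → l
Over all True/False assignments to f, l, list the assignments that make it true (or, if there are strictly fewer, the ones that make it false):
is false only for:
  f=True, l=False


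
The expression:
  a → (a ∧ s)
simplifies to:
s ∨ ¬a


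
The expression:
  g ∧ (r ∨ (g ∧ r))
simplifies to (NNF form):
g ∧ r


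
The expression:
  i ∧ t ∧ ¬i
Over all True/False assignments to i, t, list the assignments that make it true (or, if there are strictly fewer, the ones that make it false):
is never true.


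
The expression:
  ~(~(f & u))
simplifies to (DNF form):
f & u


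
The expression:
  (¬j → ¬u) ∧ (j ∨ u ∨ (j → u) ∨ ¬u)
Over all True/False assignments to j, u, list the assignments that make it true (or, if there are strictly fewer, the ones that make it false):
is false only for:
  j=False, u=True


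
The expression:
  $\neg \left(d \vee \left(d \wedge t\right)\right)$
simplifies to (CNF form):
$\neg d$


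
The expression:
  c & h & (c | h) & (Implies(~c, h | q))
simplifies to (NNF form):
c & h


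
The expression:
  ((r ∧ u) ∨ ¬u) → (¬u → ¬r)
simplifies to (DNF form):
u ∨ ¬r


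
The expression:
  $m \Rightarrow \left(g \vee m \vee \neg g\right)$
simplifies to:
$\text{True}$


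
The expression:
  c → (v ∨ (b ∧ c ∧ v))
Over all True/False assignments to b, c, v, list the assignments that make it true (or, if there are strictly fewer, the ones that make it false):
is false only for:
  b=False, c=True, v=False;
  b=True, c=True, v=False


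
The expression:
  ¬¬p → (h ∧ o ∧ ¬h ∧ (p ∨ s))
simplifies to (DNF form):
¬p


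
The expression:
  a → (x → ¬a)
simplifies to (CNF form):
¬a ∨ ¬x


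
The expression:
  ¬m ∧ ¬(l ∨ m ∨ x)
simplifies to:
¬l ∧ ¬m ∧ ¬x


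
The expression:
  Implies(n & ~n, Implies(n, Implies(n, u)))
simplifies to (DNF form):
True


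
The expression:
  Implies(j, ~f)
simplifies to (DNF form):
~f | ~j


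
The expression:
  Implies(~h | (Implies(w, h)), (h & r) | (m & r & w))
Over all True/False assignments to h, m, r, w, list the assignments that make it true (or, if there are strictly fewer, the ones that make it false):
is true only for:
  h=False, m=True, r=True, w=True;
  h=True, m=False, r=True, w=False;
  h=True, m=False, r=True, w=True;
  h=True, m=True, r=True, w=False;
  h=True, m=True, r=True, w=True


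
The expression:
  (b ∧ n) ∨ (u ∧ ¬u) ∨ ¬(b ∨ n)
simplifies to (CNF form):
(b ∨ ¬n) ∧ (n ∨ ¬b)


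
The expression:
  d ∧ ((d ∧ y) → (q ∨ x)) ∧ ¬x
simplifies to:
d ∧ ¬x ∧ (q ∨ ¬y)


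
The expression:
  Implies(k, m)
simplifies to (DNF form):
m | ~k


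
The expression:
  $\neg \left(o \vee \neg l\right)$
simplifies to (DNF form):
$l \wedge \neg o$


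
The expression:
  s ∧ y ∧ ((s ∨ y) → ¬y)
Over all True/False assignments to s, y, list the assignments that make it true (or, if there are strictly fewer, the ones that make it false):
is never true.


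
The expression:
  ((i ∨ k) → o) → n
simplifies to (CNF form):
(n ∨ ¬o) ∧ (i ∨ k ∨ n)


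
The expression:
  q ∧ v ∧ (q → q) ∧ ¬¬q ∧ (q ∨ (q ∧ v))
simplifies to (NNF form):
q ∧ v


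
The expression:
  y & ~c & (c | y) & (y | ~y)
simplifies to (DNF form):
y & ~c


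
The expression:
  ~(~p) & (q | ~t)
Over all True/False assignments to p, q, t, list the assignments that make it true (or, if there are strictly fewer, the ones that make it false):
is true only for:
  p=True, q=False, t=False;
  p=True, q=True, t=False;
  p=True, q=True, t=True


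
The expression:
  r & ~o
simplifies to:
r & ~o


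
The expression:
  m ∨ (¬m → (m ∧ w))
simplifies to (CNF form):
m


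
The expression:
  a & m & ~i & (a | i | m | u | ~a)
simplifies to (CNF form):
a & m & ~i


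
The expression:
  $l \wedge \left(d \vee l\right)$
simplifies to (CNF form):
$l$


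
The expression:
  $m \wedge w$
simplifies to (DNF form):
$m \wedge w$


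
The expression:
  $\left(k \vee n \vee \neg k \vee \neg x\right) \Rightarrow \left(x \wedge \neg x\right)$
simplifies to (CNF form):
$\text{False}$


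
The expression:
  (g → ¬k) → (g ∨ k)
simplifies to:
g ∨ k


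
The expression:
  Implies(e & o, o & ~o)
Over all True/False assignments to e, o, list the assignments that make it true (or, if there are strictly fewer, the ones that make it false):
is false only for:
  e=True, o=True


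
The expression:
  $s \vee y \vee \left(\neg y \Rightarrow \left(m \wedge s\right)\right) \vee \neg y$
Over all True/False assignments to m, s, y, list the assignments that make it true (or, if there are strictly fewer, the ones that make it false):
is always true.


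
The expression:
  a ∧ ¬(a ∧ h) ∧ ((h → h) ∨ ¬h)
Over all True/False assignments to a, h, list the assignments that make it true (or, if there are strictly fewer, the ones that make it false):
is true only for:
  a=True, h=False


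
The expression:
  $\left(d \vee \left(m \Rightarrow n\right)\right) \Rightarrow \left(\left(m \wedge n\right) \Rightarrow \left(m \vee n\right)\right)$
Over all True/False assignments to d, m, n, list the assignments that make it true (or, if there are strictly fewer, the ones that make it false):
is always true.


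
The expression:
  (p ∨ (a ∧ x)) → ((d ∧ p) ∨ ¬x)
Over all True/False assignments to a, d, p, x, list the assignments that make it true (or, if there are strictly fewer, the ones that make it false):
is false only for:
  a=False, d=False, p=True, x=True;
  a=True, d=False, p=False, x=True;
  a=True, d=False, p=True, x=True;
  a=True, d=True, p=False, x=True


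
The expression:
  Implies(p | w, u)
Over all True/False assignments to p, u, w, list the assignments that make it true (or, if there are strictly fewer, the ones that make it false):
is false only for:
  p=False, u=False, w=True;
  p=True, u=False, w=False;
  p=True, u=False, w=True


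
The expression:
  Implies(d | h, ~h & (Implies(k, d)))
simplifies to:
~h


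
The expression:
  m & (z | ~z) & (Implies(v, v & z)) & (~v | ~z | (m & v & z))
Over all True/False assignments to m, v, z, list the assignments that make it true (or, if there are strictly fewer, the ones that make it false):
is true only for:
  m=True, v=False, z=False;
  m=True, v=False, z=True;
  m=True, v=True, z=True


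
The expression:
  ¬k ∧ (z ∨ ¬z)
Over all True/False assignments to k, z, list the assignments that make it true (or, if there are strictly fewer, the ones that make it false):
is true only for:
  k=False, z=False;
  k=False, z=True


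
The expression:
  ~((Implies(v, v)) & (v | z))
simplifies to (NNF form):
~v & ~z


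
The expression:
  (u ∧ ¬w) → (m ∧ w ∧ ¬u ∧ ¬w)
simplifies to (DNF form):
w ∨ ¬u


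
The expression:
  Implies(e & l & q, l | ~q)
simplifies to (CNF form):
True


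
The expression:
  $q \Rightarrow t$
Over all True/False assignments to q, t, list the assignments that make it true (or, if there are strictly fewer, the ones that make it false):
is false only for:
  q=True, t=False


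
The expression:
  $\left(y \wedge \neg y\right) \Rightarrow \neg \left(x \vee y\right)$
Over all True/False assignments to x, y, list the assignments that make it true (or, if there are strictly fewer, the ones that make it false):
is always true.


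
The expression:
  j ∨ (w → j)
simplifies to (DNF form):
j ∨ ¬w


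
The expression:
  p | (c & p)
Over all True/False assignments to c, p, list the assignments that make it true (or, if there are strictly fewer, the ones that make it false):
is true only for:
  c=False, p=True;
  c=True, p=True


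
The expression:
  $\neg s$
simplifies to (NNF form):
$\neg s$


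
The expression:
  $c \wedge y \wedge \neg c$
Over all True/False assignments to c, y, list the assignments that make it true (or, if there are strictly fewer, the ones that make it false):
is never true.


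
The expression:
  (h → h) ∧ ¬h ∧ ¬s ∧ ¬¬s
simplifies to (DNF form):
False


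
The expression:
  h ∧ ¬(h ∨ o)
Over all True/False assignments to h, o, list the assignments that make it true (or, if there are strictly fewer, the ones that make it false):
is never true.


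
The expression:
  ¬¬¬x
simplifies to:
¬x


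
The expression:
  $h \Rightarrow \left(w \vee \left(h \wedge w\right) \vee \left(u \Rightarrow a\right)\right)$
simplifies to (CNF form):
$a \vee w \vee \neg h \vee \neg u$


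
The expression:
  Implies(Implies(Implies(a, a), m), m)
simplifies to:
True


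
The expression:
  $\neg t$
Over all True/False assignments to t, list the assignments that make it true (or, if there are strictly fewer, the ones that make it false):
is true only for:
  t=False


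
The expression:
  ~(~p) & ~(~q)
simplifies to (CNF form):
p & q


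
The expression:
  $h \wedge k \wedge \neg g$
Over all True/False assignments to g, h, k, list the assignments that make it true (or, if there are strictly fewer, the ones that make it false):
is true only for:
  g=False, h=True, k=True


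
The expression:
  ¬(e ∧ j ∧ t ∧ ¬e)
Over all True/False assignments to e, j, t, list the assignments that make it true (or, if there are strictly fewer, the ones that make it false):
is always true.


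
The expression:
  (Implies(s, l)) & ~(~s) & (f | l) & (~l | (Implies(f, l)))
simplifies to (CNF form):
l & s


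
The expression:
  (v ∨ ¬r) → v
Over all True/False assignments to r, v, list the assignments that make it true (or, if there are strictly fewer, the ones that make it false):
is false only for:
  r=False, v=False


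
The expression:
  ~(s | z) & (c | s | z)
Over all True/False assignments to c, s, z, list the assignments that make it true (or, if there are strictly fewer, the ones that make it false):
is true only for:
  c=True, s=False, z=False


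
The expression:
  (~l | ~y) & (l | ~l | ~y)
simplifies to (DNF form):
~l | ~y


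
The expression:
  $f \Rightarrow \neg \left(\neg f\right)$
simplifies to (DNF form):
$\text{True}$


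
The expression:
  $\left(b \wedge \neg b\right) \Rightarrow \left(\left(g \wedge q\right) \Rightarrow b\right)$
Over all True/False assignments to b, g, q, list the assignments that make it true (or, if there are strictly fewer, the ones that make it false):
is always true.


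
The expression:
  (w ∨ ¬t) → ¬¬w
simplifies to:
t ∨ w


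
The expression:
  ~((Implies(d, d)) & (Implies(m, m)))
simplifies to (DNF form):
False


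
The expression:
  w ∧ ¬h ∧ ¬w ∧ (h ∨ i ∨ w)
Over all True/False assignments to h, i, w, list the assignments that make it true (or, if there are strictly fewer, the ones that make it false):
is never true.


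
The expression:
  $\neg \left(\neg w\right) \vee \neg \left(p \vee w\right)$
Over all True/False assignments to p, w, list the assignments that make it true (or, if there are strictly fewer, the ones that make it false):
is false only for:
  p=True, w=False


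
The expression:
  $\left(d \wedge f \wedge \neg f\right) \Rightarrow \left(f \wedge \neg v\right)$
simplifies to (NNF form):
$\text{True}$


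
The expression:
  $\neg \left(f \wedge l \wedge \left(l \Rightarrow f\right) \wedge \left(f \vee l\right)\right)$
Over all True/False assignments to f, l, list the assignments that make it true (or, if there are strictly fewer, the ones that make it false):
is false only for:
  f=True, l=True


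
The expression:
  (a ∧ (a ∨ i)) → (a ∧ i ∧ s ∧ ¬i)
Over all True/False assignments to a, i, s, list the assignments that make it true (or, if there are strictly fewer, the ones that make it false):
is true only for:
  a=False, i=False, s=False;
  a=False, i=False, s=True;
  a=False, i=True, s=False;
  a=False, i=True, s=True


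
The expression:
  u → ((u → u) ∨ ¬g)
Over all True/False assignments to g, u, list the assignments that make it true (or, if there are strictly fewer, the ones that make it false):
is always true.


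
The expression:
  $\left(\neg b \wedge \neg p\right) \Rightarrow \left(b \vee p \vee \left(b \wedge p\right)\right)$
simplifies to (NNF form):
$b \vee p$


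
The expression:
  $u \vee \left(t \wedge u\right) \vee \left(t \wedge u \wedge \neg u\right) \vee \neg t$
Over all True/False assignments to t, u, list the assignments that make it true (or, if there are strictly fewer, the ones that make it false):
is false only for:
  t=True, u=False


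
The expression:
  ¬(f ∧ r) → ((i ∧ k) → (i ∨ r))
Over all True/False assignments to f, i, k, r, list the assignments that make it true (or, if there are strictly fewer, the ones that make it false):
is always true.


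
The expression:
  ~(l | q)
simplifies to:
~l & ~q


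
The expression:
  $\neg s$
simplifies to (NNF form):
$\neg s$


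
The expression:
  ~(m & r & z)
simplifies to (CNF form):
~m | ~r | ~z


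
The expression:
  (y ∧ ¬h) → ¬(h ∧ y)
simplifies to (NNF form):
True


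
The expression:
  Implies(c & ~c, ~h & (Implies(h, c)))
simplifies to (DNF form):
True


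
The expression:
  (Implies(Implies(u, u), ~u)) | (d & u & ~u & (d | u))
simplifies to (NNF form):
~u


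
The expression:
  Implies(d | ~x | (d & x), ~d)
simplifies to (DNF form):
~d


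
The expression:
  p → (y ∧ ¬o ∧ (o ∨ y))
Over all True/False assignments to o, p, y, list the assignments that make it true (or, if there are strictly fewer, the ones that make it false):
is false only for:
  o=False, p=True, y=False;
  o=True, p=True, y=False;
  o=True, p=True, y=True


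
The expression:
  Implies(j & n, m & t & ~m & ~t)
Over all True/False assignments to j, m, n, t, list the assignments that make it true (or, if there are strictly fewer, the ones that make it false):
is false only for:
  j=True, m=False, n=True, t=False;
  j=True, m=False, n=True, t=True;
  j=True, m=True, n=True, t=False;
  j=True, m=True, n=True, t=True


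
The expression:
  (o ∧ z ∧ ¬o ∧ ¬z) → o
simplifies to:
True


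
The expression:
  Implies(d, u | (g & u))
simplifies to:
u | ~d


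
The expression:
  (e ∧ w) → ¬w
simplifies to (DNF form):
¬e ∨ ¬w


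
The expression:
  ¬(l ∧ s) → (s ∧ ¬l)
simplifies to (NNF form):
s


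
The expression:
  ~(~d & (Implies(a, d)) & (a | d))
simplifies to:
True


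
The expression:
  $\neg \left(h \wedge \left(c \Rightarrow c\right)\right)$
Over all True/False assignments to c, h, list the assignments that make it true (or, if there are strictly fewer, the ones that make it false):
is true only for:
  c=False, h=False;
  c=True, h=False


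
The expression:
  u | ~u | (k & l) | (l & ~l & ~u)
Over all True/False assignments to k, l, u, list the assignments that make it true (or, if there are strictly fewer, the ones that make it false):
is always true.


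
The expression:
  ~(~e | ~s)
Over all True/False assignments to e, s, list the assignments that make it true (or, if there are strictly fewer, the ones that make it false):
is true only for:
  e=True, s=True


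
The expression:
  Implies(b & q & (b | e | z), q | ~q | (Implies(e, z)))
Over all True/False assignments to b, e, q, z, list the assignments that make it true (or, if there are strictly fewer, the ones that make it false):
is always true.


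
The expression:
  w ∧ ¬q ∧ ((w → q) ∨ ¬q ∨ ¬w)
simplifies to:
w ∧ ¬q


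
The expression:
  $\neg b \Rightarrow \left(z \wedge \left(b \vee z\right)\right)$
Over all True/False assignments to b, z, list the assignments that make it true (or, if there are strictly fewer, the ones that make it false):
is false only for:
  b=False, z=False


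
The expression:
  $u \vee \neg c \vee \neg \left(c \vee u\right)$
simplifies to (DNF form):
$u \vee \neg c$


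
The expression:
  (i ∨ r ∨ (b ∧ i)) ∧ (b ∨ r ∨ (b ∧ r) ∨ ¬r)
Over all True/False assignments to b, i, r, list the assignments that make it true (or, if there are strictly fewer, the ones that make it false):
is false only for:
  b=False, i=False, r=False;
  b=True, i=False, r=False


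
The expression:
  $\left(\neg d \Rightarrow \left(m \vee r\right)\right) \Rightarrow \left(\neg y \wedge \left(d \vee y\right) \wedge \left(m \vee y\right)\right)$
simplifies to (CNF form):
$\left(d \vee \neg m\right) \wedge \left(d \vee \neg r\right) \wedge \left(m \vee \neg d\right) \wedge \left(\neg m \vee \neg y\right)$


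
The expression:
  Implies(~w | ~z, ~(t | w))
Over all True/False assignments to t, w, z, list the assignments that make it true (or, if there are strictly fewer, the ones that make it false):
is true only for:
  t=False, w=False, z=False;
  t=False, w=False, z=True;
  t=False, w=True, z=True;
  t=True, w=True, z=True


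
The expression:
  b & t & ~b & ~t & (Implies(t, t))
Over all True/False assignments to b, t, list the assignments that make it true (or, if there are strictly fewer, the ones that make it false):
is never true.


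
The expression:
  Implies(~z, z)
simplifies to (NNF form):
z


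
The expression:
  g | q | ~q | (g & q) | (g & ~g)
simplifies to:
True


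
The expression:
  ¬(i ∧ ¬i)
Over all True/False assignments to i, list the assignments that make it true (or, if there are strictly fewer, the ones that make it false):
is always true.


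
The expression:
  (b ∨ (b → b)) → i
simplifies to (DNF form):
i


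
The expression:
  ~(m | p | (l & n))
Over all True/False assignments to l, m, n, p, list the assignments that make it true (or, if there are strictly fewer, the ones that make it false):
is true only for:
  l=False, m=False, n=False, p=False;
  l=False, m=False, n=True, p=False;
  l=True, m=False, n=False, p=False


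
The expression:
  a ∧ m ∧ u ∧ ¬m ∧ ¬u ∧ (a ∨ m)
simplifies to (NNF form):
False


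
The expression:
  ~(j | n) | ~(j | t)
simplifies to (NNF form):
~j & (~n | ~t)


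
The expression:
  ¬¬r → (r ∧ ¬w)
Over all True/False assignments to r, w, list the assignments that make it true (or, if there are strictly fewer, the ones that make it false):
is false only for:
  r=True, w=True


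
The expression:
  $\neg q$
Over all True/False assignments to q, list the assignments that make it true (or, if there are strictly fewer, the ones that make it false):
is true only for:
  q=False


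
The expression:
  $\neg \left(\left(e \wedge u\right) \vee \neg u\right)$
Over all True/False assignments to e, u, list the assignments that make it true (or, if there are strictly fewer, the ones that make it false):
is true only for:
  e=False, u=True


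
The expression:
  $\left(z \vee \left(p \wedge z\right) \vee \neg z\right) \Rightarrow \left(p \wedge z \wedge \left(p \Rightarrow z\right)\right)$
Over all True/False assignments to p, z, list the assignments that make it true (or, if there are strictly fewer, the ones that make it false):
is true only for:
  p=True, z=True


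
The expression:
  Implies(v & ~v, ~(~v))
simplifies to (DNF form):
True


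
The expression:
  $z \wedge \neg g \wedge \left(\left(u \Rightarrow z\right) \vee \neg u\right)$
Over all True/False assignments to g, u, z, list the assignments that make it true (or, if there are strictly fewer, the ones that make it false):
is true only for:
  g=False, u=False, z=True;
  g=False, u=True, z=True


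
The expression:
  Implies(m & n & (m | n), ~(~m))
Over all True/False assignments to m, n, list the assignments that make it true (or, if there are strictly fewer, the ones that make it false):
is always true.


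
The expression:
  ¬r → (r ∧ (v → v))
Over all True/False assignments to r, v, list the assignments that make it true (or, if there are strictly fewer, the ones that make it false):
is true only for:
  r=True, v=False;
  r=True, v=True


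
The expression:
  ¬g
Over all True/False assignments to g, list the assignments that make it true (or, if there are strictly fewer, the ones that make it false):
is true only for:
  g=False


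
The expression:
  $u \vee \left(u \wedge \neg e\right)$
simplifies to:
$u$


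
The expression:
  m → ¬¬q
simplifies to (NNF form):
q ∨ ¬m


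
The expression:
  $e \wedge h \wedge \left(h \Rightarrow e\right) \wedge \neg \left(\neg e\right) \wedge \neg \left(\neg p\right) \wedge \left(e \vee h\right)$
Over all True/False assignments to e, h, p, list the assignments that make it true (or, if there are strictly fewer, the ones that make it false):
is true only for:
  e=True, h=True, p=True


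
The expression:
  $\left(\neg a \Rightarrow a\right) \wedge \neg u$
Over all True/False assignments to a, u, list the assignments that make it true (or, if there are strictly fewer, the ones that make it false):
is true only for:
  a=True, u=False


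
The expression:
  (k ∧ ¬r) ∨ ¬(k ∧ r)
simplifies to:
¬k ∨ ¬r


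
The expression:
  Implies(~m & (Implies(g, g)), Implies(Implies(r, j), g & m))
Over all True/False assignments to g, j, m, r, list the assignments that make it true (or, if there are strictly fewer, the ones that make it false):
is false only for:
  g=False, j=False, m=False, r=False;
  g=False, j=True, m=False, r=False;
  g=False, j=True, m=False, r=True;
  g=True, j=False, m=False, r=False;
  g=True, j=True, m=False, r=False;
  g=True, j=True, m=False, r=True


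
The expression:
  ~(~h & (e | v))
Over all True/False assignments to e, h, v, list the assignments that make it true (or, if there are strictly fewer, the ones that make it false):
is false only for:
  e=False, h=False, v=True;
  e=True, h=False, v=False;
  e=True, h=False, v=True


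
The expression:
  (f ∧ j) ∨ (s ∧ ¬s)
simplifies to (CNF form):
f ∧ j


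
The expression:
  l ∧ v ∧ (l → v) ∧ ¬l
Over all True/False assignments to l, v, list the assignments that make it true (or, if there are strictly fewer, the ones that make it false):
is never true.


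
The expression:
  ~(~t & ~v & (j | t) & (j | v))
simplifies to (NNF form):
t | v | ~j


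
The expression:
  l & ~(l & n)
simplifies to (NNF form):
l & ~n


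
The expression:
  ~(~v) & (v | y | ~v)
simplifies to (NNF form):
v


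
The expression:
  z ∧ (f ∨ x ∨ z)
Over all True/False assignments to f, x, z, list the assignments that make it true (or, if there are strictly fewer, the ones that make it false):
is true only for:
  f=False, x=False, z=True;
  f=False, x=True, z=True;
  f=True, x=False, z=True;
  f=True, x=True, z=True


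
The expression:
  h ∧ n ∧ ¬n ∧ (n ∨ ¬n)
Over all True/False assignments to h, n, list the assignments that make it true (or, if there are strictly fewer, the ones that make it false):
is never true.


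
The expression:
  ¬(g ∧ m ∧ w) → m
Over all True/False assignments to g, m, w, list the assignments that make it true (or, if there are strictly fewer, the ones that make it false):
is true only for:
  g=False, m=True, w=False;
  g=False, m=True, w=True;
  g=True, m=True, w=False;
  g=True, m=True, w=True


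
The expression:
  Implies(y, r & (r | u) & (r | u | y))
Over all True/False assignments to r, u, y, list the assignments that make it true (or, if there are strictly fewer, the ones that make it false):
is false only for:
  r=False, u=False, y=True;
  r=False, u=True, y=True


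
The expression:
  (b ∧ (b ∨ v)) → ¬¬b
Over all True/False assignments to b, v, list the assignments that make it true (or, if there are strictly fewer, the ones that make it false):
is always true.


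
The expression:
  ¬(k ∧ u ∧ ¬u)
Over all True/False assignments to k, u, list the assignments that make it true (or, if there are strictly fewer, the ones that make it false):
is always true.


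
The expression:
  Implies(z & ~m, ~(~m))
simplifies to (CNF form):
m | ~z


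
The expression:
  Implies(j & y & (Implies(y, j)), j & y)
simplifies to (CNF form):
True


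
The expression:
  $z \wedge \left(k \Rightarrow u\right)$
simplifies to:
$z \wedge \left(u \vee \neg k\right)$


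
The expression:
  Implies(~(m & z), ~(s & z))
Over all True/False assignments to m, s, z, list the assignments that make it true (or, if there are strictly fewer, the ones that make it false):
is false only for:
  m=False, s=True, z=True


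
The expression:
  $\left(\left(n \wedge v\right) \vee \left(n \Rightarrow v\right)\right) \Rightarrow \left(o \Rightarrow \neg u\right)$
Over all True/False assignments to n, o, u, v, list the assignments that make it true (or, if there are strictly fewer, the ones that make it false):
is false only for:
  n=False, o=True, u=True, v=False;
  n=False, o=True, u=True, v=True;
  n=True, o=True, u=True, v=True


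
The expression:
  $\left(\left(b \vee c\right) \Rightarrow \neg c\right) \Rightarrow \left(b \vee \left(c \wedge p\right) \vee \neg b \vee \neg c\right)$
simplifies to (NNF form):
$\text{True}$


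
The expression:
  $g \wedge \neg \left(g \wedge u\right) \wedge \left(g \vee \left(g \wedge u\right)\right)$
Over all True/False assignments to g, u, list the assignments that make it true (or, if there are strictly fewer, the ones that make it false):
is true only for:
  g=True, u=False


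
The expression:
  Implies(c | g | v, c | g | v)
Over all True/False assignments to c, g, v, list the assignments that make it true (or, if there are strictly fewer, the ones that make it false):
is always true.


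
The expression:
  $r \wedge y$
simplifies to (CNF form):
$r \wedge y$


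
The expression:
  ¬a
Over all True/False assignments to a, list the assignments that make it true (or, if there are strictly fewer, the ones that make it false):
is true only for:
  a=False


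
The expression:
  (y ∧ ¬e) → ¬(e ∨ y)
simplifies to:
e ∨ ¬y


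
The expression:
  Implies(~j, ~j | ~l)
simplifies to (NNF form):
True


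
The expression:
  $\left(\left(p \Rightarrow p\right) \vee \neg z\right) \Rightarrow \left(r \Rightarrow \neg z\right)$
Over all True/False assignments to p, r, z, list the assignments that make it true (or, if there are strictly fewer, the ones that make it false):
is false only for:
  p=False, r=True, z=True;
  p=True, r=True, z=True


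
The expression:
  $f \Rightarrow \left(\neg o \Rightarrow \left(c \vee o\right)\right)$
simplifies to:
$c \vee o \vee \neg f$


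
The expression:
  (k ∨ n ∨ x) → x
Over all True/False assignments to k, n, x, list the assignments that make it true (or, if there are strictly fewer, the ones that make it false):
is false only for:
  k=False, n=True, x=False;
  k=True, n=False, x=False;
  k=True, n=True, x=False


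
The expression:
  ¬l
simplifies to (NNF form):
¬l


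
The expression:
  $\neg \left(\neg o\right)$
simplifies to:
$o$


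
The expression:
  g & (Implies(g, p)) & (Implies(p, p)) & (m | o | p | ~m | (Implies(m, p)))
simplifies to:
g & p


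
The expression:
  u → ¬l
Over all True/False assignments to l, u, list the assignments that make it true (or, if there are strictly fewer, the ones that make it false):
is false only for:
  l=True, u=True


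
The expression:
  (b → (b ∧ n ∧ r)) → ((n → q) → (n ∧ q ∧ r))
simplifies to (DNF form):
b ∨ (n ∧ r) ∨ (n ∧ ¬q)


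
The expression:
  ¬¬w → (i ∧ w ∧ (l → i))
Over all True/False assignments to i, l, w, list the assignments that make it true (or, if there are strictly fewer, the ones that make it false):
is false only for:
  i=False, l=False, w=True;
  i=False, l=True, w=True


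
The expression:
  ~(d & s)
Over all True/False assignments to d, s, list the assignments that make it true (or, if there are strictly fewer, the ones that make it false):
is false only for:
  d=True, s=True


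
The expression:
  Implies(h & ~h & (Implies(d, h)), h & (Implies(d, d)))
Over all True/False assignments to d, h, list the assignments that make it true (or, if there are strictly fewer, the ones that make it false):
is always true.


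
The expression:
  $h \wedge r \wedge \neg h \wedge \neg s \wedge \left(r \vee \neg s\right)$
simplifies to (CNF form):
$\text{False}$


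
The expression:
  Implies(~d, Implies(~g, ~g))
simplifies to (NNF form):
True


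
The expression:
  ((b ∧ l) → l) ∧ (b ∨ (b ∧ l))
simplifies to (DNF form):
b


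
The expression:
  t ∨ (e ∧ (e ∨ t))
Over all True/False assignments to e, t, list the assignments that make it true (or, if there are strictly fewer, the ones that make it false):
is false only for:
  e=False, t=False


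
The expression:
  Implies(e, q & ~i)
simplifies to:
~e | (q & ~i)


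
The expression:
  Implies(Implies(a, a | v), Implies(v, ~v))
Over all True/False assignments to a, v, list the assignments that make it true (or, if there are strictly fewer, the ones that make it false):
is true only for:
  a=False, v=False;
  a=True, v=False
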